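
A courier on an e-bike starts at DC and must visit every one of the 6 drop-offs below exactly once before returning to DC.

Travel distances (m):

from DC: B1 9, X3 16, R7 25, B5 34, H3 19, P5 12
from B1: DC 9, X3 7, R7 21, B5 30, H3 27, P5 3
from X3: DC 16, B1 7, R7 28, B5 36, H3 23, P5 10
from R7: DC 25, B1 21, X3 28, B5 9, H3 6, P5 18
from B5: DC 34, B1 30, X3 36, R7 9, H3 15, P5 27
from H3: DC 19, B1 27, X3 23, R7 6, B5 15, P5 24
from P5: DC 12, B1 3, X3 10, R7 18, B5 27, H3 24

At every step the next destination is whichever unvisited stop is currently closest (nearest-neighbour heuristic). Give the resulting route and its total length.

DC → [B1:9 / P5:12 / X3:16 / H3:19 / R7:25 / B5:34] → B1 (9)
B1 → [P5:3 / X3:7 / R7:21 / H3:27 / B5:30] → P5 (3)
P5 → [X3:10 / R7:18 / H3:24 / B5:27] → X3 (10)
X3 → [H3:23 / R7:28 / B5:36] → H3 (23)
H3 → [R7:6 / B5:15] → R7 (6)
R7 → [B5:9] → B5 (9)
Return B5→DC: 34.
Total = 9 + 3 + 10 + 23 + 6 + 9 + 34 = 94.

Total distance 94 m via the nearest-neighbour route DC → B1 → P5 → X3 → H3 → R7 → B5 → DC.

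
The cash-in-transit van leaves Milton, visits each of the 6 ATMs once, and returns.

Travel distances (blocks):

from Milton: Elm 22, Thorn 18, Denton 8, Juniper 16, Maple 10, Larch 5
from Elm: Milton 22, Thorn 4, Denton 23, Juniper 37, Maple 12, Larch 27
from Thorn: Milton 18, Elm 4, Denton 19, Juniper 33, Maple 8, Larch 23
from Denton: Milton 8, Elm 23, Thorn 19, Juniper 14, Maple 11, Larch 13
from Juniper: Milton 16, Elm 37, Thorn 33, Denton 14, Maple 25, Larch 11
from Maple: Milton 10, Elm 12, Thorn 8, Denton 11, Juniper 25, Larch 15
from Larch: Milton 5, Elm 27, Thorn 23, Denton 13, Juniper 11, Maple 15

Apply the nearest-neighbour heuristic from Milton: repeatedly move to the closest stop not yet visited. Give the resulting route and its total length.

From Milton: distances to unvisited — Larch=5, Denton=8, Maple=10, Juniper=16, Thorn=18, Elm=22. Nearest is Larch (5).
From Larch: distances to unvisited — Juniper=11, Denton=13, Maple=15, Thorn=23, Elm=27. Nearest is Juniper (11).
From Juniper: distances to unvisited — Denton=14, Maple=25, Thorn=33, Elm=37. Nearest is Denton (14).
From Denton: distances to unvisited — Maple=11, Thorn=19, Elm=23. Nearest is Maple (11).
From Maple: distances to unvisited — Thorn=8, Elm=12. Nearest is Thorn (8).
From Thorn: distances to unvisited — Elm=4. Nearest is Elm (4).
Return Elm→Milton: 22.
Total = 5 + 11 + 14 + 11 + 8 + 4 + 22 = 75.

Nearest-neighbour total = 75 blocks; route Milton → Larch → Juniper → Denton → Maple → Thorn → Elm → Milton.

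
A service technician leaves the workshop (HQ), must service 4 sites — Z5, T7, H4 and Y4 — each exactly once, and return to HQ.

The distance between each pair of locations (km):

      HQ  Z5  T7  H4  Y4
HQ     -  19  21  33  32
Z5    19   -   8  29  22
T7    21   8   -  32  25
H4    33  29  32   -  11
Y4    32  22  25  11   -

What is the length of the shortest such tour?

HQ-Z5-T7-H4-Y4-HQ: 19+8+32+11+32 = 102
HQ-Z5-T7-Y4-H4-HQ: 19+8+25+11+33 = 96
HQ-Z5-H4-T7-Y4-HQ: 19+29+32+25+32 = 137
HQ-Z5-H4-Y4-T7-HQ: 19+29+11+25+21 = 105
HQ-Z5-Y4-T7-H4-HQ: 19+22+25+32+33 = 131
HQ-Z5-Y4-H4-T7-HQ: 19+22+11+32+21 = 105
HQ-T7-Z5-H4-Y4-HQ: 21+8+29+11+32 = 101
HQ-T7-Z5-Y4-H4-HQ: 21+8+22+11+33 = 95
HQ-T7-H4-Z5-Y4-HQ: 21+32+29+22+32 = 136
HQ-T7-Y4-Z5-H4-HQ: 21+25+22+29+33 = 130
HQ-H4-Z5-T7-Y4-HQ: 33+29+8+25+32 = 127
HQ-H4-T7-Z5-Y4-HQ: 33+32+8+22+32 = 127
The minimum is 95.
One optimal route: HQ → T7 → Z5 → Y4 → H4 → HQ (or its reverse).

Shortest round trip = 95 km.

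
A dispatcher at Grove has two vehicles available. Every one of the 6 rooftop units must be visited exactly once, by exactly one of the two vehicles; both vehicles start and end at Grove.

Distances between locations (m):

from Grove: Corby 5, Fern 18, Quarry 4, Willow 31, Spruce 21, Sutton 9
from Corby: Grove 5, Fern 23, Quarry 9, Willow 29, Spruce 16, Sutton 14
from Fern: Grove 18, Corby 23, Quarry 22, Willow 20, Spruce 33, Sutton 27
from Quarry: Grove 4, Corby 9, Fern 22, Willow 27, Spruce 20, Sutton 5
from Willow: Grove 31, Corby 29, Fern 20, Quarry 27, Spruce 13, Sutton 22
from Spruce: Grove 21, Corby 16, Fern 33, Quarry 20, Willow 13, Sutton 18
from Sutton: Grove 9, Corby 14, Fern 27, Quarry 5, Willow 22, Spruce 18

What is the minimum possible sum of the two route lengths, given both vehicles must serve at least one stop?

Minimum combined distance: 88 m.

Check every non-empty split of the stops between the two vehicles; for each half take its own optimal tour:
  {Corby} + {Fern, Quarry, Willow, Spruce, Sutton}: 10 + 78 = 88
  {Fern} + {Corby, Quarry, Willow, Spruce, Sutton}: 36 + 65 = 101
  {Corby, Fern} + {Quarry, Willow, Spruce, Sutton}: 46 + 65 = 111
  {Quarry} + {Corby, Fern, Willow, Spruce, Sutton}: 8 + 88 = 96
  {Corby, Quarry} + {Fern, Willow, Spruce, Sutton}: 18 + 78 = 96
  {Fern, Quarry} + {Corby, Willow, Spruce, Sutton}: 44 + 65 = 109
  … (31 splits in total)
Best: vehicle 1 Grove → Corby → Grove = 10; vehicle 2 Grove → Fern → Willow → Spruce → Sutton → Quarry → Grove = 78; combined 88.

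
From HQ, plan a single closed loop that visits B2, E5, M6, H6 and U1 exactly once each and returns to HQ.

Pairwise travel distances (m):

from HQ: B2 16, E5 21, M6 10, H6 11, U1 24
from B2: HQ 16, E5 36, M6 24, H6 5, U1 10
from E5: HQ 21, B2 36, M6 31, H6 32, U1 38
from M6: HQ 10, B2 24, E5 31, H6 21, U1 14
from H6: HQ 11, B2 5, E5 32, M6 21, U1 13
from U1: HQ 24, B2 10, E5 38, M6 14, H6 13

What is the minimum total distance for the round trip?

There are 60 distinct closed tours to check (reversals are equivalent).
HQ→B2→E5→M6→H6→U1→HQ: 16+36+31+21+13+24 = 141
HQ→B2→E5→M6→U1→H6→HQ: 16+36+31+14+13+11 = 121
HQ→B2→E5→H6→M6→U1→HQ: 16+36+32+21+14+24 = 143
HQ→B2→E5→H6→U1→M6→HQ: 16+36+32+13+14+10 = 121
HQ→B2→E5→U1→M6→H6→HQ: 16+36+38+14+21+11 = 136
HQ→B2→E5→U1→H6→M6→HQ: 16+36+38+13+21+10 = 134
HQ→B2→M6→E5→H6→U1→HQ: 16+24+31+32+13+24 = 140
HQ→B2→M6→E5→U1→H6→HQ: 16+24+31+38+13+11 = 133
HQ→B2→M6→H6→E5→U1→HQ: 16+24+21+32+38+24 = 155
HQ→B2→M6→H6→U1→E5→HQ: 16+24+21+13+38+21 = 133
HQ→B2→M6→U1→E5→H6→HQ: 16+24+14+38+32+11 = 135
HQ→B2→M6→U1→H6→E5→HQ: 16+24+14+13+32+21 = 120
HQ→B2→H6→E5→M6→U1→HQ: 16+5+32+31+14+24 = 122
HQ→B2→H6→E5→U1→M6→HQ: 16+5+32+38+14+10 = 115
… (46 more)
HQ→E5→M6→U1→B2→H6→HQ: 21+31+14+10+5+11 = 92  ← best
The minimum is 92.
One optimal route: HQ → E5 → M6 → U1 → B2 → H6 → HQ (or its reverse).

Minimum total distance: 92 m.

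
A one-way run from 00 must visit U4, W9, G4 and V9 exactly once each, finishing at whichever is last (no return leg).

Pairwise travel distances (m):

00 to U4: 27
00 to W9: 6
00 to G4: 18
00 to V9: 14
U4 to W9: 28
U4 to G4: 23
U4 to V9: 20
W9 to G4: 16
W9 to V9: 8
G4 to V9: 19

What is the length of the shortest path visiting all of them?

56 m — the minimum one-way total.

There are 4! = 24 possible orderings.
00 → U4 → W9 → G4 → V9: 27+28+16+19 = 90
00 → U4 → W9 → V9 → G4: 27+28+8+19 = 82
00 → U4 → G4 → W9 → V9: 27+23+16+8 = 74
00 → U4 → G4 → V9 → W9: 27+23+19+8 = 77
00 → U4 → V9 → W9 → G4: 27+20+8+16 = 71
00 → U4 → V9 → G4 → W9: 27+20+19+16 = 82
00 → W9 → U4 → G4 → V9: 6+28+23+19 = 76
00 → W9 → U4 → V9 → G4: 6+28+20+19 = 73
00 → W9 → G4 → U4 → V9: 6+16+23+20 = 65
00 → W9 → G4 → V9 → U4: 6+16+19+20 = 61
00 → W9 → V9 → U4 → G4: 6+8+20+23 = 57
00 → W9 → V9 → G4 → U4: 6+8+19+23 = 56
00 → G4 → U4 → W9 → V9: 18+23+28+8 = 77
00 → G4 → U4 → V9 → W9: 18+23+20+8 = 69
… (10 more)
The minimum is 56.
One shortest path: 00 → W9 → V9 → G4 → U4.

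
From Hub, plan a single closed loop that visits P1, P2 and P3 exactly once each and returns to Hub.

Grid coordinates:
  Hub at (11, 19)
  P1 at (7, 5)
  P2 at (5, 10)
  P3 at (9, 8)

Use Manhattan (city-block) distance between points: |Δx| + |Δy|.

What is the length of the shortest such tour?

Minimum total distance: 40.

Hub - P1 - P2 - P3 - Hub: 18+7+6+13 = 44
Hub - P1 - P3 - P2 - Hub: 18+5+6+15 = 44
Hub - P2 - P1 - P3 - Hub: 15+7+5+13 = 40
The minimum is 40.
One optimal route: Hub → P2 → P1 → P3 → Hub (or its reverse).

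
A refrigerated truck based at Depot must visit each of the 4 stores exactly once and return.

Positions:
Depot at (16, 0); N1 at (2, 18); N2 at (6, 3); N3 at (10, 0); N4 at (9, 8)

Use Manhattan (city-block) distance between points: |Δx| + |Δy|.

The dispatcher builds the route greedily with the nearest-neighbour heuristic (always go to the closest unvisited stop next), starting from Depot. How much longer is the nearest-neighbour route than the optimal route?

From Depot: N3=6, N2=13, N4=15, N1=32 → choose N3 (6).
From N3: N2=7, N4=9, N1=26 → choose N2 (7).
From N2: N4=8, N1=19 → choose N4 (8).
From N4: N1=17 → choose N1 (17).
NN route Depot → N3 → N2 → N4 → N1 → Depot costs 70.
Optimal: Depot → N2 → N1 → N4 → N3 → Depot costs 64 (by enumerating all 12 distinct tours).
Excess = 70 − 64 = 6.

The nearest-neighbour route is 6 longer than optimal.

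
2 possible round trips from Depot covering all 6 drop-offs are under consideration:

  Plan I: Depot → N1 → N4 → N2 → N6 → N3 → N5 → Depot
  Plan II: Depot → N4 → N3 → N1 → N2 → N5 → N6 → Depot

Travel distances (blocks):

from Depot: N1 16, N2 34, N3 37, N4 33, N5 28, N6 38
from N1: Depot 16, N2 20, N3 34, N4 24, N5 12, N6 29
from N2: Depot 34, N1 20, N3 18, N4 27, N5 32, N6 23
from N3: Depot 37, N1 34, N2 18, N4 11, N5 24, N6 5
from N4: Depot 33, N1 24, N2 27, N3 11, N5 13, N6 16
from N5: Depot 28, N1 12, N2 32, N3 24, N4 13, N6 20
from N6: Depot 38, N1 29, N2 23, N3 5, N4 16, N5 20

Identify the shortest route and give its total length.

Plan I: 16 + 24 + 27 + 23 + 5 + 24 + 28 = 147
Plan II: 33 + 11 + 34 + 20 + 32 + 20 + 38 = 188

147 blocks — Plan I is the shortest.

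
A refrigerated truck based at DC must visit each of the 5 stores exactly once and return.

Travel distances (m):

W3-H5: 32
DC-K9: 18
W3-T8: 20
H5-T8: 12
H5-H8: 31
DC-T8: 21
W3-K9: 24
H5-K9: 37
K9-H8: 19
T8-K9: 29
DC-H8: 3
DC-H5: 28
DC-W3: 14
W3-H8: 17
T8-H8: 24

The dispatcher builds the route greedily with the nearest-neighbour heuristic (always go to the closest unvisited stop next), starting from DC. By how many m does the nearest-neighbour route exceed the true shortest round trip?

Excess over optimum: 2 m.

From DC: H8=3, W3=14, K9=18, T8=21, H5=28 → choose H8 (3).
From H8: W3=17, K9=19, T8=24, H5=31 → choose W3 (17).
From W3: T8=20, K9=24, H5=32 → choose T8 (20).
From T8: H5=12, K9=29 → choose H5 (12).
From H5: K9=37 → choose K9 (37).
NN route DC → H8 → W3 → T8 → H5 → K9 → DC costs 107.
Optimal: DC → W3 → T8 → H5 → K9 → H8 → DC costs 105 (by enumerating all 60 distinct tours).
Excess = 107 − 105 = 2.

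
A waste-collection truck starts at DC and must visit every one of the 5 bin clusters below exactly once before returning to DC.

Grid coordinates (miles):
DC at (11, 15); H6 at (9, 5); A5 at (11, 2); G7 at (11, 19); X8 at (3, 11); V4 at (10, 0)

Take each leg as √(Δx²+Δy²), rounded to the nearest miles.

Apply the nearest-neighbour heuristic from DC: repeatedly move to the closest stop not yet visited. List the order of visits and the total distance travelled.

Total distance 44 miles via the nearest-neighbour route DC → G7 → X8 → H6 → A5 → V4 → DC.

From DC: distances to unvisited — G7=4, X8=9, H6=10, A5=13, V4=15. Nearest is G7 (4).
From G7: distances to unvisited — X8=11, H6=14, A5=17, V4=19. Nearest is X8 (11).
From X8: distances to unvisited — H6=8, A5=12, V4=13. Nearest is H6 (8).
From H6: distances to unvisited — A5=4, V4=5. Nearest is A5 (4).
From A5: distances to unvisited — V4=2. Nearest is V4 (2).
Return V4→DC: 15.
Total = 4 + 11 + 8 + 4 + 2 + 15 = 44.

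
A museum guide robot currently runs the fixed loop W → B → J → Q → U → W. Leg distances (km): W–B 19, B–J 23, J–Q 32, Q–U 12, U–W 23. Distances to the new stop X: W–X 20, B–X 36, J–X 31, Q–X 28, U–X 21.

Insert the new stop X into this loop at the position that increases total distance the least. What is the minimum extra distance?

Minimum extra distance: 18 km, inserting X between U and W.

Insertion cost between consecutive stops i–j is d(i,X) + d(X,j) − d(i,j):
  between W and B: 20 + 36 − 19 = 37
  between B and J: 36 + 31 − 23 = 44
  between J and Q: 31 + 28 − 32 = 27
  between Q and U: 28 + 21 − 12 = 37
  between U and W: 21 + 20 − 23 = 18
Cheapest insertion is between U and W, adding 18.
New total = 109 + 18 = 127.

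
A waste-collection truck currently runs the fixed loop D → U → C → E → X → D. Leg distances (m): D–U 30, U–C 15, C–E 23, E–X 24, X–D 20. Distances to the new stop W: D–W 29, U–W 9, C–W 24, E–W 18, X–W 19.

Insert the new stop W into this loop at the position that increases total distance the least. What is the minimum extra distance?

Insertion cost between consecutive stops i–j is d(i,W) + d(W,j) − d(i,j):
  between D and U: 29 + 9 − 30 = 8
  between U and C: 9 + 24 − 15 = 18
  between C and E: 24 + 18 − 23 = 19
  between E and X: 18 + 19 − 24 = 13
  between X and D: 19 + 29 − 20 = 28
Cheapest insertion is between D and U, adding 8.
New total = 112 + 8 = 120.

Minimum extra distance: 8 m, inserting W between D and U.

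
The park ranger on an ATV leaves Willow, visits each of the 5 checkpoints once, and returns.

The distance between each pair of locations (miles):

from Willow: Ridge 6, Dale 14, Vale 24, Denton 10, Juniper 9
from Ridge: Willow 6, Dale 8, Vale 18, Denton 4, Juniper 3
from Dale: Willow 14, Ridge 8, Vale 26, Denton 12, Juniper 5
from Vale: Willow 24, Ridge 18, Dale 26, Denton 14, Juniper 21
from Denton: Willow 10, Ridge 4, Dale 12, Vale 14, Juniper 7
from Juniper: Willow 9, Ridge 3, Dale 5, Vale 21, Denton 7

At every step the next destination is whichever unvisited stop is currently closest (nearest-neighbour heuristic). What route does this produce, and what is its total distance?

Willow → [Ridge:6 / Juniper:9 / Denton:10 / Dale:14 / Vale:24] → Ridge (6)
Ridge → [Juniper:3 / Denton:4 / Dale:8 / Vale:18] → Juniper (3)
Juniper → [Dale:5 / Denton:7 / Vale:21] → Dale (5)
Dale → [Denton:12 / Vale:26] → Denton (12)
Denton → [Vale:14] → Vale (14)
Return Vale→Willow: 24.
Total = 6 + 3 + 5 + 12 + 14 + 24 = 64.

64 miles along Willow → Ridge → Juniper → Dale → Denton → Vale → Willow.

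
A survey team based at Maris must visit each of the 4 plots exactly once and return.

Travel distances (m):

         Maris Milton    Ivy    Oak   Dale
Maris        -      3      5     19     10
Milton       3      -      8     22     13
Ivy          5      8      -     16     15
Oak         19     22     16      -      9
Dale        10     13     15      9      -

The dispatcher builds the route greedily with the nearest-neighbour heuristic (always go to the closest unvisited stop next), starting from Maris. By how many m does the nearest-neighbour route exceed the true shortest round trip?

Maris: Milton=3, Ivy=5, Dale=10, Oak=19 ⇒ Milton
Milton: Ivy=8, Dale=13, Oak=22 ⇒ Ivy
Ivy: Dale=15, Oak=16 ⇒ Dale
Dale: Oak=9 ⇒ Oak
NN route Maris → Milton → Ivy → Dale → Oak → Maris costs 54.
Optimal: Maris → Milton → Ivy → Oak → Dale → Maris costs 46 (by enumerating all 12 distinct tours).
Excess = 54 − 46 = 8.

8 m longer than the optimal tour.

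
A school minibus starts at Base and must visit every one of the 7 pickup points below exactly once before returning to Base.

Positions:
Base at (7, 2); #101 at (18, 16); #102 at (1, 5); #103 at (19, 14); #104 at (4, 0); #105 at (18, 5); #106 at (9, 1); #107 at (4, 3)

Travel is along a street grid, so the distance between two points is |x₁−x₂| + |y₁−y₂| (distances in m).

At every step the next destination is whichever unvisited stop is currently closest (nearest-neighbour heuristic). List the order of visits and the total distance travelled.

At Base the remaining stops are #106 3, #107 4, #104 5, #102 9, #105 14, #103 24, #101 25; go to #106.
At #106 the remaining stops are #104 6, #107 7, #102 12, #105 13, #103 23, #101 24; go to #104.
At #104 the remaining stops are #107 3, #102 8, #105 19, #103 29, #101 30; go to #107.
At #107 the remaining stops are #102 5, #105 16, #103 26, #101 27; go to #102.
At #102 the remaining stops are #105 17, #103 27, #101 28; go to #105.
At #105 the remaining stops are #103 10, #101 11; go to #103.
At #103 the remaining stops are #101 3; go to #101.
Return #101→Base: 25.
Total = 3 + 6 + 3 + 5 + 17 + 10 + 3 + 25 = 72.

72 m along Base → #106 → #104 → #107 → #102 → #105 → #103 → #101 → Base.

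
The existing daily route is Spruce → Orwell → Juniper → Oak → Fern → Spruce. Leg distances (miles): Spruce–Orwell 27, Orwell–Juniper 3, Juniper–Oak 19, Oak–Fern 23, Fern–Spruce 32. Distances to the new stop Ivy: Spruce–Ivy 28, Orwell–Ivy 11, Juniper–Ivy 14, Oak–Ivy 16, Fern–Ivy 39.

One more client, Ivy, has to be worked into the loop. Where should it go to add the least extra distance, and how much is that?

Insertion cost between consecutive stops i–j is d(i,Ivy) + d(Ivy,j) − d(i,j):
  between Spruce and Orwell: 28 + 11 − 27 = 12
  between Orwell and Juniper: 11 + 14 − 3 = 22
  between Juniper and Oak: 14 + 16 − 19 = 11
  between Oak and Fern: 16 + 39 − 23 = 32
  between Fern and Spruce: 39 + 28 − 32 = 35
Cheapest insertion is between Juniper and Oak, adding 11.
New total = 104 + 11 = 115.

Minimum extra distance: 11 miles, inserting Ivy between Juniper and Oak.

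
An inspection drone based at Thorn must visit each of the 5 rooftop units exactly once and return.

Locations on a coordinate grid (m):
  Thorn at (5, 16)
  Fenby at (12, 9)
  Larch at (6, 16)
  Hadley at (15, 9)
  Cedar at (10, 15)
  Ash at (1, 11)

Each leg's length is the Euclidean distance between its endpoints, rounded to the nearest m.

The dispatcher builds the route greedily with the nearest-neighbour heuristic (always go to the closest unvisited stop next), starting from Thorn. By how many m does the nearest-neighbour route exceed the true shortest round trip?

Excess over optimum: 1 m.

From Thorn: Larch=1, Cedar=5, Ash=6, Fenby=10, Hadley=12 → choose Larch (1).
From Larch: Cedar=4, Ash=7, Fenby=9, Hadley=11 → choose Cedar (4).
From Cedar: Fenby=6, Hadley=8, Ash=10 → choose Fenby (6).
From Fenby: Hadley=3, Ash=11 → choose Hadley (3).
From Hadley: Ash=14 → choose Ash (14).
NN route Thorn → Larch → Cedar → Fenby → Hadley → Ash → Thorn costs 34.
Optimal: Thorn → Larch → Cedar → Hadley → Fenby → Ash → Thorn costs 33 (by enumerating all 60 distinct tours).
Excess = 34 − 33 = 1.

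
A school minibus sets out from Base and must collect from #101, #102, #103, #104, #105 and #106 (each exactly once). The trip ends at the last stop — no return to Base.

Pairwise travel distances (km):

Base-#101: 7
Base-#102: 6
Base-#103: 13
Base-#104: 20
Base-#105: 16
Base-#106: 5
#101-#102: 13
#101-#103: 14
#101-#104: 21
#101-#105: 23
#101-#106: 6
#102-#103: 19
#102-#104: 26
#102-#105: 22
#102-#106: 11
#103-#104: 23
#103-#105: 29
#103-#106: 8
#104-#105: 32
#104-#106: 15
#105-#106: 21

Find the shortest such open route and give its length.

There are 6! = 720 possible orderings.
Base - #101 - #102 - #103 - #104 - #105 - #106: 7+13+19+23+32+21 = 115
Base - #101 - #102 - #103 - #104 - #106 - #105: 7+13+19+23+15+21 = 98
Base - #101 - #102 - #103 - #105 - #104 - #106: 7+13+19+29+32+15 = 115
Base - #101 - #102 - #103 - #105 - #106 - #104: 7+13+19+29+21+15 = 104
Base - #101 - #102 - #103 - #106 - #104 - #105: 7+13+19+8+15+32 = 94
Base - #101 - #102 - #103 - #106 - #105 - #104: 7+13+19+8+21+32 = 100
Base - #101 - #102 - #104 - #103 - #105 - #106: 7+13+26+23+29+21 = 119
Base - #101 - #102 - #104 - #103 - #106 - #105: 7+13+26+23+8+21 = 98
… (712 more)
Base - #102 - #101 - #103 - #106 - #104 - #105: 6+13+14+8+15+32 = 88  ← best
The minimum is 88.
One shortest path: Base → #102 → #101 → #103 → #106 → #104 → #105.

Shortest open route: 88 km.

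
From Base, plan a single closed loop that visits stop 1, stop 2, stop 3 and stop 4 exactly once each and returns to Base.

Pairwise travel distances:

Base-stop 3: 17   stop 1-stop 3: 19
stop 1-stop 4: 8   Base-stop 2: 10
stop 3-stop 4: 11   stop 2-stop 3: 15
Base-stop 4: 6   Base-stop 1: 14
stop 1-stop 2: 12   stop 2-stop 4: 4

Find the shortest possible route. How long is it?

Shortest round trip = 58.

With 4 stops there are 4!/2 = 12 distinct round trips (a route and its reverse cost the same).
Base - stop 1 - stop 2 - stop 3 - stop 4 - Base: 14+12+15+11+6 = 58
Base - stop 1 - stop 2 - stop 4 - stop 3 - Base: 14+12+4+11+17 = 58
Base - stop 1 - stop 3 - stop 2 - stop 4 - Base: 14+19+15+4+6 = 58
Base - stop 1 - stop 3 - stop 4 - stop 2 - Base: 14+19+11+4+10 = 58
Base - stop 1 - stop 4 - stop 2 - stop 3 - Base: 14+8+4+15+17 = 58
Base - stop 1 - stop 4 - stop 3 - stop 2 - Base: 14+8+11+15+10 = 58
Base - stop 2 - stop 1 - stop 3 - stop 4 - Base: 10+12+19+11+6 = 58
Base - stop 2 - stop 1 - stop 4 - stop 3 - Base: 10+12+8+11+17 = 58
Base - stop 2 - stop 3 - stop 1 - stop 4 - Base: 10+15+19+8+6 = 58
Base - stop 2 - stop 4 - stop 1 - stop 3 - Base: 10+4+8+19+17 = 58
Base - stop 3 - stop 1 - stop 2 - stop 4 - Base: 17+19+12+4+6 = 58
Base - stop 3 - stop 2 - stop 1 - stop 4 - Base: 17+15+12+8+6 = 58
The minimum is 58.
One optimal route: Base → stop 1 → stop 2 → stop 3 → stop 4 → Base (or its reverse).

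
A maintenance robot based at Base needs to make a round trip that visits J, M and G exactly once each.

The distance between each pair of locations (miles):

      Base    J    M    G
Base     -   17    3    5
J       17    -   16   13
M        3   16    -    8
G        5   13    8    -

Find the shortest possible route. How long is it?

37 miles — the shortest possible round trip.

With 3 stops there are 3!/2 = 3 distinct round trips (a route and its reverse cost the same).
Base-J-M-G-Base: 17+16+8+5 = 46
Base-J-G-M-Base: 17+13+8+3 = 41
Base-M-J-G-Base: 3+16+13+5 = 37
The minimum is 37.
One optimal route: Base → M → J → G → Base (or its reverse).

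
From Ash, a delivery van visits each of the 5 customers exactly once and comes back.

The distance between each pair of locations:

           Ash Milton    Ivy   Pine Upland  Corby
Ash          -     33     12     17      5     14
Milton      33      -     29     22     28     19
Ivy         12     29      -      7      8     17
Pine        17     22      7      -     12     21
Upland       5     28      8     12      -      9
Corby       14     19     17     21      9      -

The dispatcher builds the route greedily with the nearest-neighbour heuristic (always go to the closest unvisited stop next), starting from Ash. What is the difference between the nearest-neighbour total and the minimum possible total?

Ash: Upland=5, Ivy=12, Corby=14, Pine=17, Milton=33 ⇒ Upland
Upland: Ivy=8, Corby=9, Pine=12, Milton=28 ⇒ Ivy
Ivy: Pine=7, Corby=17, Milton=29 ⇒ Pine
Pine: Corby=21, Milton=22 ⇒ Corby
Corby: Milton=19 ⇒ Milton
NN route Ash → Upland → Ivy → Pine → Corby → Milton → Ash costs 93.
Optimal: Ash → Ivy → Pine → Milton → Corby → Upland → Ash costs 74 (by enumerating all 60 distinct tours).
Excess = 93 − 74 = 19.

19 longer than the optimal tour.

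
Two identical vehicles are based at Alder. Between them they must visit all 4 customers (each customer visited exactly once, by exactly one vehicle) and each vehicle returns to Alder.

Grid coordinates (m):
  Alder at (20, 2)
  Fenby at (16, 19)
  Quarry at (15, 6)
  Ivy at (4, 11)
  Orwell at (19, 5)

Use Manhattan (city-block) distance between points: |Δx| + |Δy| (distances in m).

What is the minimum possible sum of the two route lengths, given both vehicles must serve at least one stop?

Try each way of splitting the stops between the two vehicles (each non-empty) and, for each split, find the best tour for each vehicle:
  {Fenby} + {Quarry, Ivy, Orwell}: 42 + 50 = 92
  {Quarry} + {Fenby, Ivy, Orwell}: 18 + 66 = 84
  {Fenby, Quarry} + {Ivy, Orwell}: 44 + 50 = 94
  {Ivy} + {Fenby, Quarry, Orwell}: 50 + 44 = 94
  {Fenby, Ivy} + {Quarry, Orwell}: 66 + 18 = 84
  {Quarry, Ivy} + {Fenby, Orwell}: 50 + 42 = 92
  … (7 splits in total)
  {Fenby, Quarry, Ivy} + {Orwell}: 66 + 8 = 74  ← best
Best: vehicle 1 Alder → Fenby → Ivy → Quarry → Alder = 66; vehicle 2 Alder → Orwell → Alder = 8; combined 74.

Minimum combined distance: 74 m.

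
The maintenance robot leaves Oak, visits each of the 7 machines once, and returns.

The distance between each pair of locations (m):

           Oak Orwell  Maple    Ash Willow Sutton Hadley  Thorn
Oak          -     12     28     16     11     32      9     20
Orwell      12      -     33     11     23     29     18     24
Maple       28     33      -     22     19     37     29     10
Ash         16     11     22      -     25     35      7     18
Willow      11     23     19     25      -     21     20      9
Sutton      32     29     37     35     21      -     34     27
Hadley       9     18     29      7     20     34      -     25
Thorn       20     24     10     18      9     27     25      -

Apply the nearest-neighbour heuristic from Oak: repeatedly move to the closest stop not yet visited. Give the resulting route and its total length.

At Oak the remaining stops are Hadley 9, Willow 11, Orwell 12, Ash 16, Thorn 20, Maple 28, Sutton 32; go to Hadley.
At Hadley the remaining stops are Ash 7, Orwell 18, Willow 20, Thorn 25, Maple 29, Sutton 34; go to Ash.
At Ash the remaining stops are Orwell 11, Thorn 18, Maple 22, Willow 25, Sutton 35; go to Orwell.
At Orwell the remaining stops are Willow 23, Thorn 24, Sutton 29, Maple 33; go to Willow.
At Willow the remaining stops are Thorn 9, Maple 19, Sutton 21; go to Thorn.
At Thorn the remaining stops are Maple 10, Sutton 27; go to Maple.
At Maple the remaining stops are Sutton 37; go to Sutton.
Return Sutton→Oak: 32.
Total = 9 + 7 + 11 + 23 + 9 + 10 + 37 + 32 = 138.

Total distance 138 m via the nearest-neighbour route Oak → Hadley → Ash → Orwell → Willow → Thorn → Maple → Sutton → Oak.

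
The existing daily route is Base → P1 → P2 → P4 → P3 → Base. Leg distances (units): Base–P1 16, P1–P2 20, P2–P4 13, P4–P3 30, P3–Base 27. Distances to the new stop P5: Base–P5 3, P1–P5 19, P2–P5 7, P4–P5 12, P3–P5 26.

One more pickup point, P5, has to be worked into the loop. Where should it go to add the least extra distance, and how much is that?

Insertion cost between consecutive stops i–j is d(i,P5) + d(P5,j) − d(i,j):
  between Base and P1: 3 + 19 − 16 = 6
  between P1 and P2: 19 + 7 − 20 = 6
  between P2 and P4: 7 + 12 − 13 = 6
  between P4 and P3: 12 + 26 − 30 = 8
  between P3 and Base: 26 + 3 − 27 = 2
Cheapest insertion is between P3 and Base, adding 2.
New total = 106 + 2 = 108.

Adding 2 by placing P5 on the P3–Base leg.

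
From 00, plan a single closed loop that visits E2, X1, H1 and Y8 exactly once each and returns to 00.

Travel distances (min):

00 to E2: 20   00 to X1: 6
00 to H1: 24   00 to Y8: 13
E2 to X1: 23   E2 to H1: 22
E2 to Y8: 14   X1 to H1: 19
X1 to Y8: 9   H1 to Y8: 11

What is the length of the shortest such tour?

Minimum total distance: 68 min.

With 4 stops there are 4!/2 = 12 distinct round trips (a route and its reverse cost the same).
00 → E2 → X1 → H1 → Y8 → 00: 20+23+19+11+13 = 86
00 → E2 → X1 → Y8 → H1 → 00: 20+23+9+11+24 = 87
00 → E2 → H1 → X1 → Y8 → 00: 20+22+19+9+13 = 83
00 → E2 → H1 → Y8 → X1 → 00: 20+22+11+9+6 = 68
00 → E2 → Y8 → X1 → H1 → 00: 20+14+9+19+24 = 86
00 → E2 → Y8 → H1 → X1 → 00: 20+14+11+19+6 = 70
00 → X1 → E2 → H1 → Y8 → 00: 6+23+22+11+13 = 75
00 → X1 → E2 → Y8 → H1 → 00: 6+23+14+11+24 = 78
00 → X1 → H1 → E2 → Y8 → 00: 6+19+22+14+13 = 74
00 → X1 → Y8 → E2 → H1 → 00: 6+9+14+22+24 = 75
00 → H1 → E2 → X1 → Y8 → 00: 24+22+23+9+13 = 91
00 → H1 → X1 → E2 → Y8 → 00: 24+19+23+14+13 = 93
The minimum is 68.
One optimal route: 00 → E2 → H1 → Y8 → X1 → 00 (or its reverse).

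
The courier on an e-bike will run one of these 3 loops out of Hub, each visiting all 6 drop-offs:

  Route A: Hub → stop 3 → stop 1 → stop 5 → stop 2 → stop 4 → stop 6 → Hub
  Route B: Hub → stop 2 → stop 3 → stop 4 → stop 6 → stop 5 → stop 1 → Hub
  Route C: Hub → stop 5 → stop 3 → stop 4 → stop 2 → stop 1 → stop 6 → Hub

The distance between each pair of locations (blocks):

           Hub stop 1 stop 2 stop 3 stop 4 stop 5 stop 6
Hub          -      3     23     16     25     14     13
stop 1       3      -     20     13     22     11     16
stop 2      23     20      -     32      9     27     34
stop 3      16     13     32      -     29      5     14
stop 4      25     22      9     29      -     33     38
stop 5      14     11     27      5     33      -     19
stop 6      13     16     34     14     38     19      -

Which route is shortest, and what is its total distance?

Shortest is Route C, total 106 blocks.

Route A: 16 + 13 + 11 + 27 + 9 + 38 + 13 = 127
Route B: 23 + 32 + 29 + 38 + 19 + 11 + 3 = 155
Route C: 14 + 5 + 29 + 9 + 20 + 16 + 13 = 106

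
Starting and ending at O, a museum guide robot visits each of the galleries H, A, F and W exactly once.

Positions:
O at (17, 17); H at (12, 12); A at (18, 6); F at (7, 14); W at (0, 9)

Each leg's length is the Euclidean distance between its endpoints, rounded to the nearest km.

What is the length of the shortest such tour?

With 4 stops there are 4!/2 = 12 distinct round trips (a route and its reverse cost the same).
O → H → A → F → W → O: 7+8+14+9+19 = 57
O → H → A → W → F → O: 7+8+18+9+10 = 52
O → H → F → A → W → O: 7+5+14+18+19 = 63
O → H → F → W → A → O: 7+5+9+18+11 = 50
O → H → W → A → F → O: 7+12+18+14+10 = 61
O → H → W → F → A → O: 7+12+9+14+11 = 53
O → A → H → F → W → O: 11+8+5+9+19 = 52
O → A → H → W → F → O: 11+8+12+9+10 = 50
O → A → F → H → W → O: 11+14+5+12+19 = 61
O → A → W → H → F → O: 11+18+12+5+10 = 56
O → F → H → A → W → O: 10+5+8+18+19 = 60
O → F → A → H → W → O: 10+14+8+12+19 = 63
The minimum is 50.
One optimal route: O → H → F → W → A → O (or its reverse).

Minimum total distance: 50 km.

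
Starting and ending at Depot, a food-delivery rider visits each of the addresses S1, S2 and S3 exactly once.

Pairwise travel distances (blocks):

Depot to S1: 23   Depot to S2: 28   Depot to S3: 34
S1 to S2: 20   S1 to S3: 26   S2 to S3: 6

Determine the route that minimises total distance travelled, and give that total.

There are 3 distinct closed tours to check (reversals are equivalent).
Depot-S1-S2-S3-Depot: 23+20+6+34 = 83
Depot-S1-S3-S2-Depot: 23+26+6+28 = 83
Depot-S2-S1-S3-Depot: 28+20+26+34 = 108
The minimum is 83.
One optimal route: Depot → S1 → S2 → S3 → Depot (or its reverse).

83 blocks — the shortest possible round trip.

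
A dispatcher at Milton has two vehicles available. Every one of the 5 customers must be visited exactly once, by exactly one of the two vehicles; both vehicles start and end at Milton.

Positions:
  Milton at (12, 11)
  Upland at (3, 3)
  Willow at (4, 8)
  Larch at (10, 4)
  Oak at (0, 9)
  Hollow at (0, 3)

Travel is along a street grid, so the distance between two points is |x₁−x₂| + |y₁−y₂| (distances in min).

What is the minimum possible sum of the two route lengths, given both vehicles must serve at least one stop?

Minimum combined distance: 58 min.

There are 2^4 − 1 = 15 ways to divide the 5 stops into two non-empty groups. For each, the best each vehicle can do is its own shortest tour through its group:
  {Upland} + {Willow, Larch, Oak, Hollow}: 34 + 42 = 76
  {Willow} + {Upland, Larch, Oak, Hollow}: 22 + 40 = 62
  {Upland, Willow} + {Larch, Oak, Hollow}: 34 + 40 = 74
  {Larch} + {Upland, Willow, Oak, Hollow}: 18 + 40 = 58
  {Upland, Larch} + {Willow, Oak, Hollow}: 34 + 40 = 74
  {Willow, Larch} + {Upland, Oak, Hollow}: 30 + 40 = 70
  … (15 splits in total)
Best: vehicle 1 Milton → Larch → Milton = 18; vehicle 2 Milton → Willow → Upland → Hollow → Oak → Milton = 40; combined 58.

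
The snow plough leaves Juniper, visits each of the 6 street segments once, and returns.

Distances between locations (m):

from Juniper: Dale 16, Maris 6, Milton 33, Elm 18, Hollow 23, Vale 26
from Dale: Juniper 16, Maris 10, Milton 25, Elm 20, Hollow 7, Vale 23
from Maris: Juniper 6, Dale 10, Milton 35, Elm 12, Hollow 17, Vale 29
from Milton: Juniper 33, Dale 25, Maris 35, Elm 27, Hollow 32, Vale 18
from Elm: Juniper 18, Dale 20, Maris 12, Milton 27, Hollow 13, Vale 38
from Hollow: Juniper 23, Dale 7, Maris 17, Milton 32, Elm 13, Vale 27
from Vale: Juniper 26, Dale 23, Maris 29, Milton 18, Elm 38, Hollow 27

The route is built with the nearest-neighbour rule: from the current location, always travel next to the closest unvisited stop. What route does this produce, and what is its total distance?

Nearest-neighbour total = 107 m; route Juniper → Maris → Dale → Hollow → Elm → Milton → Vale → Juniper.

At Juniper the remaining stops are Maris 6, Dale 16, Elm 18, Hollow 23, Vale 26, Milton 33; go to Maris.
At Maris the remaining stops are Dale 10, Elm 12, Hollow 17, Vale 29, Milton 35; go to Dale.
At Dale the remaining stops are Hollow 7, Elm 20, Vale 23, Milton 25; go to Hollow.
At Hollow the remaining stops are Elm 13, Vale 27, Milton 32; go to Elm.
At Elm the remaining stops are Milton 27, Vale 38; go to Milton.
At Milton the remaining stops are Vale 18; go to Vale.
Return Vale→Juniper: 26.
Total = 6 + 10 + 7 + 13 + 27 + 18 + 26 = 107.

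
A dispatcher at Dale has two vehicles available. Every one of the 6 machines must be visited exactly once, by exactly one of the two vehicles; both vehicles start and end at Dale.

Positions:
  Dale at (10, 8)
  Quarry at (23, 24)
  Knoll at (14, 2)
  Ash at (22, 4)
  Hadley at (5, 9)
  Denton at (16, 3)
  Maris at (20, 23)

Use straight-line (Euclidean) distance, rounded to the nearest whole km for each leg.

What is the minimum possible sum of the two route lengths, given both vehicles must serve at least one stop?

Minimum combined distance: 66 km.

There are 2^5 − 1 = 31 ways to divide the 6 stops into two non-empty groups. For each, the best each vehicle can do is its own shortest tour through its group:
  {Quarry} + {Knoll, Ash, Hadley, Denton, Maris}: 42 + 60 = 102
  {Knoll} + {Quarry, Ash, Hadley, Denton, Maris}: 14 + 63 = 77
  {Quarry, Knoll} + {Ash, Hadley, Denton, Maris}: 52 + 59 = 111
  {Ash} + {Quarry, Knoll, Hadley, Denton, Maris}: 26 + 60 = 86
  {Quarry, Ash} + {Knoll, Hadley, Denton, Maris}: 54 + 55 = 109
  {Knoll, Ash} + {Quarry, Hadley, Denton, Maris}: 28 + 59 = 87
  … (31 splits in total)
  {Hadley} + {Quarry, Knoll, Ash, Denton, Maris}: 10 + 56 = 66  ← best
Best: vehicle 1 Dale → Hadley → Dale = 10; vehicle 2 Dale → Knoll → Denton → Ash → Quarry → Maris → Dale = 56; combined 66.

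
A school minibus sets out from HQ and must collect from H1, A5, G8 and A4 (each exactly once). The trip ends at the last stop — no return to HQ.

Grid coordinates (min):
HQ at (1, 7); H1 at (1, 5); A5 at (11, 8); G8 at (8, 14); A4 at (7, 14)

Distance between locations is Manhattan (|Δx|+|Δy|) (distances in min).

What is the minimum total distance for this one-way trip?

There are 4! = 24 possible orderings.
HQ→H1→A5→G8→A4: 2+13+9+1 = 25
HQ→H1→A5→A4→G8: 2+13+10+1 = 26
HQ→H1→G8→A5→A4: 2+16+9+10 = 37
HQ→H1→G8→A4→A5: 2+16+1+10 = 29
HQ→H1→A4→A5→G8: 2+15+10+9 = 36
HQ→H1→A4→G8→A5: 2+15+1+9 = 27
HQ→A5→H1→G8→A4: 11+13+16+1 = 41
HQ→A5→H1→A4→G8: 11+13+15+1 = 40
HQ→A5→G8→H1→A4: 11+9+16+15 = 51
HQ→A5→G8→A4→H1: 11+9+1+15 = 36
HQ→A5→A4→H1→G8: 11+10+15+16 = 52
HQ→A5→A4→G8→H1: 11+10+1+16 = 38
HQ→G8→H1→A5→A4: 14+16+13+10 = 53
HQ→G8→H1→A4→A5: 14+16+15+10 = 55
… (10 more)
The minimum is 25.
One shortest path: HQ → H1 → A5 → G8 → A4.

25 min — the minimum one-way total.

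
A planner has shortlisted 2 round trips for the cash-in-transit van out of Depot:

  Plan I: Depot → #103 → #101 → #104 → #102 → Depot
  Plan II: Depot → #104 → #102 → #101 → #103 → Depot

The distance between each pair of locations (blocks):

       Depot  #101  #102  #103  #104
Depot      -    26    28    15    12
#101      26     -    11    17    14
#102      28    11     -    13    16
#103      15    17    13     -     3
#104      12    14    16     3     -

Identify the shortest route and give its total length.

Shortest is Plan II, total 71 blocks.

Plan I: 15 + 17 + 14 + 16 + 28 = 90
Plan II: 12 + 16 + 11 + 17 + 15 = 71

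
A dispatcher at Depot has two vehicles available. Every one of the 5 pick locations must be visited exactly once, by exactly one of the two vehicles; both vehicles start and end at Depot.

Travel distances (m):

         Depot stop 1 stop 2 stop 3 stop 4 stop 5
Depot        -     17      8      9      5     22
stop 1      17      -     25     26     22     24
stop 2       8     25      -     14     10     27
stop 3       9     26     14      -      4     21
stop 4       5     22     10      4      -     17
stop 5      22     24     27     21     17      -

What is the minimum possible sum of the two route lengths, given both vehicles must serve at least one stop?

87 m — the smallest possible combined total.

Try each way of splitting the stops between the two vehicles (each non-empty) and, for each split, find the best tour for each vehicle:
  {stop 1} + {stop 2, stop 3, stop 4, stop 5}: 34 + 65 = 99
  {stop 2} + {stop 1, stop 3, stop 4, stop 5}: 16 + 71 = 87
  {stop 1, stop 2} + {stop 3, stop 4, stop 5}: 50 + 52 = 102
  {stop 3} + {stop 1, stop 2, stop 4, stop 5}: 18 + 76 = 94
  {stop 1, stop 3} + {stop 2, stop 4, stop 5}: 52 + 57 = 109
  {stop 2, stop 3} + {stop 1, stop 4, stop 5}: 31 + 63 = 94
  … (15 splits in total)
Best: vehicle 1 Depot → stop 2 → Depot = 16; vehicle 2 Depot → stop 1 → stop 5 → stop 3 → stop 4 → Depot = 71; combined 87.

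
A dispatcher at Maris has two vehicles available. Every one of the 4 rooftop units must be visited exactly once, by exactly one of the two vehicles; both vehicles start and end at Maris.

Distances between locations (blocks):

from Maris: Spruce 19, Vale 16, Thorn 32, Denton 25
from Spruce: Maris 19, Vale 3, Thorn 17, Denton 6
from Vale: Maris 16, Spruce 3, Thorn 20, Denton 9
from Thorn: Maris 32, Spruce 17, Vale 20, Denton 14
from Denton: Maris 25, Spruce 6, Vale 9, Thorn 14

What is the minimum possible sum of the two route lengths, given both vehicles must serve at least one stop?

Minimum combined distance: 103 blocks.

There are 2^3 − 1 = 7 ways to divide the 4 stops into two non-empty groups. For each, the best each vehicle can do is its own shortest tour through its group:
  {Spruce} + {Vale, Thorn, Denton}: 38 + 71 = 109
  {Vale} + {Spruce, Thorn, Denton}: 32 + 71 = 103
  {Spruce, Vale} + {Thorn, Denton}: 38 + 71 = 109
  {Thorn} + {Spruce, Vale, Denton}: 64 + 50 = 114
  {Spruce, Thorn} + {Vale, Denton}: 68 + 50 = 118
  {Vale, Thorn} + {Spruce, Denton}: 68 + 50 = 118
  … (7 splits in total)
Best: vehicle 1 Maris → Vale → Maris = 32; vehicle 2 Maris → Spruce → Denton → Thorn → Maris = 71; combined 103.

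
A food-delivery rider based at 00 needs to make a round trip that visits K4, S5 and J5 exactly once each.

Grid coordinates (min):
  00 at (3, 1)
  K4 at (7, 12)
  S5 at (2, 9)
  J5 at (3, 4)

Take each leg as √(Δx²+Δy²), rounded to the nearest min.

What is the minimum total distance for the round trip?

Shortest round trip = 26 min.

00 - K4 - S5 - J5 - 00: 12+6+5+3 = 26
00 - K4 - J5 - S5 - 00: 12+9+5+8 = 34
00 - S5 - K4 - J5 - 00: 8+6+9+3 = 26
The minimum is 26.
One optimal route: 00 → K4 → S5 → J5 → 00 (or its reverse).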